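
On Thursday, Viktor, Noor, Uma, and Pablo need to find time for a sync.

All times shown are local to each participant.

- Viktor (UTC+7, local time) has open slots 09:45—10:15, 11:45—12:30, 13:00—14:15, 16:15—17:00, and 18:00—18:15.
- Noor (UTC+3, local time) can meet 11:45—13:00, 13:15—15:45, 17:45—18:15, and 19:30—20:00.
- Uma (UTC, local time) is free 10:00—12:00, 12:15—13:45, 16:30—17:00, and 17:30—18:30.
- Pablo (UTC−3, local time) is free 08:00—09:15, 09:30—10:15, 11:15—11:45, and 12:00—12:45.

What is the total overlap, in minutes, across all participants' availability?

15 minutes

Viktor → UTC: 02:45–03:15, 04:45–05:30, 06:00–07:15, 09:15–10:00, 11:00–11:15.
Noor → UTC: 08:45–10:00, 10:15–12:45, 14:45–15:15, 16:30–17:00.
Uma → UTC: 10:00–12:00, 12:15–13:45, 16:30–17:00, 17:30–18:30.
Pablo → UTC: 11:00–12:15, 12:30–13:15, 14:15–14:45, 15:00–15:45.
Viktor ∩ Noor: 09:15–10:00, 11:00–11:15.
Viktor ∩ Noor ∩ Uma: 11:00–11:15.
Viktor ∩ Noor ∩ Uma ∩ Pablo: 11:00–11:15.
Total common minutes: 15.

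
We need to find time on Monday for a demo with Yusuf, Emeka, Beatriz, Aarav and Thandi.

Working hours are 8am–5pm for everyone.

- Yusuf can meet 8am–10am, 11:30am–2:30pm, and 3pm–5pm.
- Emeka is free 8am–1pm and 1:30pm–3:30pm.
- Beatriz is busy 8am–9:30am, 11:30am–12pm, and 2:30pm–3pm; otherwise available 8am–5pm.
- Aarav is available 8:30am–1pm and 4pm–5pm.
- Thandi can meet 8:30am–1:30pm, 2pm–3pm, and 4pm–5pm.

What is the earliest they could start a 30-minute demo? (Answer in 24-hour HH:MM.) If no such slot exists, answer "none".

Beatriz free within 08:00–17:00: 09:30–11:30, 12:00–14:30, 15:00–17:00.
Yusuf ∩ Emeka: 08:00–10:00, 11:30–13:00, 13:30–14:30, 15:00–15:30.
Yusuf ∩ Emeka ∩ Beatriz: 09:30–10:00, 12:00–13:00, 13:30–14:30, 15:00–15:30.
Yusuf ∩ Emeka ∩ Beatriz ∩ Aarav: 09:30–10:00, 12:00–13:00.
Yusuf ∩ Emeka ∩ Beatriz ∩ Aarav ∩ Thandi: 09:30–10:00, 12:00–13:00.
Windows ≥ 30 min: 09:30–10:00, 12:00–13:00.
Earliest such window starts at 09:30.

09:30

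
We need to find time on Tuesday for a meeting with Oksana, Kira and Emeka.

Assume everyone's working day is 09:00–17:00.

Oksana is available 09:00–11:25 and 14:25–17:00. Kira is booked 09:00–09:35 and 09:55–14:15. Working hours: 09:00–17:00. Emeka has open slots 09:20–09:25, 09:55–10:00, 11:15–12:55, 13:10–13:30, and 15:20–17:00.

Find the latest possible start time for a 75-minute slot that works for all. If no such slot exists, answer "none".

15:45

Kira free within 09:00–17:00: 09:35–09:55, 14:15–17:00.
Oksana ∩ Kira: 09:35–09:55, 14:25–17:00.
Oksana ∩ Kira ∩ Emeka: 15:20–17:00.
Windows ≥ 75 min: 15:20–17:00.
Latest start in the last window 15:20–17:00 is 17:00 − 75 min = 15:45.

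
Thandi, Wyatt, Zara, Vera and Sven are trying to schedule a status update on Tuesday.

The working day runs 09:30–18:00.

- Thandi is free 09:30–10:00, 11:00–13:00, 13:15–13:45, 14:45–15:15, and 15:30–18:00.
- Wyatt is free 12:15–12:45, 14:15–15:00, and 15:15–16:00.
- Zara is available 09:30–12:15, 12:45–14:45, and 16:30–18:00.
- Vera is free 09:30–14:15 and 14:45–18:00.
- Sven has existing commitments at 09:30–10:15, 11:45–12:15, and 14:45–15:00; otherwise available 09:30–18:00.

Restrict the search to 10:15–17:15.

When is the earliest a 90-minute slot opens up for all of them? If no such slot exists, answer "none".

Sven free within 09:30–18:00: 10:15–11:45, 12:15–14:45, 15:00–18:00.
Thandi ∩ Wyatt: 12:15–12:45, 14:45–15:00, 15:30–16:00.
Thandi ∩ Wyatt ∩ Zara: (none).
Thandi ∩ Wyatt ∩ Zara ∩ Vera: (none).
Thandi ∩ Wyatt ∩ Zara ∩ Vera ∩ Sven: (none).
Restricted to 10:15–17:15: (none).
Windows ≥ 90 min: (none).

none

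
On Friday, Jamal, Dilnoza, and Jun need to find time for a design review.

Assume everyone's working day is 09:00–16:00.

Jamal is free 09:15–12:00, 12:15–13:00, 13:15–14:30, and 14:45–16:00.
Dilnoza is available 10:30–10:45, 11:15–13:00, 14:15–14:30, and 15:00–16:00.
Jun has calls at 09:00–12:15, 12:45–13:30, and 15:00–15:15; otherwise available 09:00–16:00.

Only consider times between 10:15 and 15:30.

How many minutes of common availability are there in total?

Jun free within 09:00–16:00: 12:15–12:45, 13:30–15:00, 15:15–16:00.
Jamal ∩ Dilnoza: 10:30–10:45, 11:15–12:00, 12:15–13:00, 14:15–14:30, 15:00–16:00.
Jamal ∩ Dilnoza ∩ Jun: 12:15–12:45, 14:15–14:30, 15:15–16:00.
Restricted to 10:15–15:30: 12:15–12:45, 14:15–14:30, 15:15–15:30.
Total common minutes: 30 + 15 + 15 = 60.

60 minutes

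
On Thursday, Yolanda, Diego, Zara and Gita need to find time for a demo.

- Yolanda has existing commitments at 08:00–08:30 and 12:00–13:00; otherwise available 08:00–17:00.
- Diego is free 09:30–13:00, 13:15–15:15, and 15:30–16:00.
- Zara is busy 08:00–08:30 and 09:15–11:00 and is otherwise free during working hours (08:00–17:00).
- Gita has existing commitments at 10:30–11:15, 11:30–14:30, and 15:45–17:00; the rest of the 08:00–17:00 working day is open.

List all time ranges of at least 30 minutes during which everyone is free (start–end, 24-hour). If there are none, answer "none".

14:30–15:15

Yolanda free within 08:00–17:00: 08:30–12:00, 13:00–17:00.
Zara free within 08:00–17:00: 08:30–09:15, 11:00–17:00.
Gita free within 08:00–17:00: 08:00–10:30, 11:15–11:30, 14:30–15:45.
Yolanda ∩ Diego: 09:30–12:00, 13:15–15:15, 15:30–16:00.
Yolanda ∩ Diego ∩ Zara: 11:00–12:00, 13:15–15:15, 15:30–16:00.
Yolanda ∩ Diego ∩ Zara ∩ Gita: 11:15–11:30, 14:30–15:15, 15:30–15:45.
Windows ≥ 30 min: 14:30–15:15.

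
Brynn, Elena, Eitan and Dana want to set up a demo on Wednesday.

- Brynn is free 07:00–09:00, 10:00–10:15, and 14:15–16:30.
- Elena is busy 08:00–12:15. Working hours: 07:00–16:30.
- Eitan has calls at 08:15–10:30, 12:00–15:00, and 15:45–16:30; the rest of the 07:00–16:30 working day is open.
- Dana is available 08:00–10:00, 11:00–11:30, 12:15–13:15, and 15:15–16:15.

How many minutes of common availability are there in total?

Elena free within 07:00–16:30: 07:00–08:00, 12:15–16:30.
Eitan free within 07:00–16:30: 07:00–08:15, 10:30–12:00, 15:00–15:45.
Brynn ∩ Elena: 07:00–08:00, 14:15–16:30.
Brynn ∩ Elena ∩ Eitan: 07:00–08:00, 15:00–15:45.
Brynn ∩ Elena ∩ Eitan ∩ Dana: 15:15–15:45.
Total common minutes: 30.

30 minutes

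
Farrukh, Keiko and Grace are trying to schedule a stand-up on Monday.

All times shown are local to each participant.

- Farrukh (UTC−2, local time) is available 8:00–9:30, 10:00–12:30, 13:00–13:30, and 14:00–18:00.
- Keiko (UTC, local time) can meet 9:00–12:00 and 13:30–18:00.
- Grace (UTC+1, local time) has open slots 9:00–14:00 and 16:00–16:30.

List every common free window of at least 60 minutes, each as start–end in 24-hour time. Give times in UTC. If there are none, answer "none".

Farrukh → UTC: 10:00–11:30, 12:00–14:30, 15:00–15:30, 16:00–20:00.
Keiko → UTC: 09:00–12:00, 13:30–18:00.
Grace → UTC: 08:00–13:00, 15:00–15:30.
Farrukh ∩ Keiko: 10:00–11:30, 13:30–14:30, 15:00–15:30, 16:00–18:00.
Farrukh ∩ Keiko ∩ Grace: 10:00–11:30, 15:00–15:30.
Windows ≥ 60 min: 10:00–11:30.

10:00–11:30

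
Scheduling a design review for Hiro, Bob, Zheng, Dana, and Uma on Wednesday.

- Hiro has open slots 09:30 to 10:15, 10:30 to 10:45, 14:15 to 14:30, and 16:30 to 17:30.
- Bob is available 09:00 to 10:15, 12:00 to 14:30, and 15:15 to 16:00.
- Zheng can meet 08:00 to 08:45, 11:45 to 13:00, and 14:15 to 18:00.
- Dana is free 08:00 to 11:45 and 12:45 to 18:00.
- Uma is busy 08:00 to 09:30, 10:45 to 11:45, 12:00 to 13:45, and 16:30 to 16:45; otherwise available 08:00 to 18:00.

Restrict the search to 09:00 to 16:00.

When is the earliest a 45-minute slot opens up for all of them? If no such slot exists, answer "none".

Uma free within 08:00–18:00: 09:30–10:45, 11:45–12:00, 13:45–16:30, 16:45–18:00.
Hiro ∩ Bob: 09:30–10:15, 14:15–14:30.
Hiro ∩ Bob ∩ Zheng: 14:15–14:30.
Hiro ∩ Bob ∩ Zheng ∩ Dana: 14:15–14:30.
Hiro ∩ Bob ∩ Zheng ∩ Dana ∩ Uma: 14:15–14:30.
Restricted to 09:00–16:00: 14:15–14:30.
Windows ≥ 45 min: (none).

none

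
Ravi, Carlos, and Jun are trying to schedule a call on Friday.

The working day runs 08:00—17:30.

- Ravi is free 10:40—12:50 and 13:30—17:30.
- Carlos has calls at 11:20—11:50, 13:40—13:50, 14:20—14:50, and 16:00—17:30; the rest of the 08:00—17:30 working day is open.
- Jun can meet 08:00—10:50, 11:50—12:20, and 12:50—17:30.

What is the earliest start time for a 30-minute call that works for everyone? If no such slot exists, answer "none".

11:50

Carlos free within 08:00–17:30: 08:00–11:20, 11:50–13:40, 13:50–14:20, 14:50–16:00.
Ravi ∩ Carlos: 10:40–11:20, 11:50–12:50, 13:30–13:40, 13:50–14:20, 14:50–16:00.
Ravi ∩ Carlos ∩ Jun: 10:40–10:50, 11:50–12:20, 13:30–13:40, 13:50–14:20, 14:50–16:00.
Windows ≥ 30 min: 11:50–12:20, 13:50–14:20, 14:50–16:00.
Earliest such window starts at 11:50.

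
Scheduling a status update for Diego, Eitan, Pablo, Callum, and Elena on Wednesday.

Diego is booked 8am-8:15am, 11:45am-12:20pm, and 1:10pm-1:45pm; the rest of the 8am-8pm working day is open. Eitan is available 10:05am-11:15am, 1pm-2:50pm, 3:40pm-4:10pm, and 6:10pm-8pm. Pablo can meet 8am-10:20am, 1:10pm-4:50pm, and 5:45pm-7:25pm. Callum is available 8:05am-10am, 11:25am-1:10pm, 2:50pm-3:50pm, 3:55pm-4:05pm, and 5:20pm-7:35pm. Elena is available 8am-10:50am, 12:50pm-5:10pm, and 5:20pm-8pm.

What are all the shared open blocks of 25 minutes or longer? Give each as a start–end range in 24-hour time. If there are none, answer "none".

18:10–19:25

Diego free within 08:00–20:00: 08:15–11:45, 12:20–13:10, 13:45–20:00.
Diego ∩ Eitan: 10:05–11:15, 13:00–13:10, 13:45–14:50, 15:40–16:10, 18:10–20:00.
Diego ∩ Eitan ∩ Pablo: 10:05–10:20, 13:45–14:50, 15:40–16:10, 18:10–19:25.
Diego ∩ Eitan ∩ Pablo ∩ Callum: 15:40–15:50, 15:55–16:05, 18:10–19:25.
Diego ∩ Eitan ∩ Pablo ∩ Callum ∩ Elena: 15:40–15:50, 15:55–16:05, 18:10–19:25.
Windows ≥ 25 min: 18:10–19:25.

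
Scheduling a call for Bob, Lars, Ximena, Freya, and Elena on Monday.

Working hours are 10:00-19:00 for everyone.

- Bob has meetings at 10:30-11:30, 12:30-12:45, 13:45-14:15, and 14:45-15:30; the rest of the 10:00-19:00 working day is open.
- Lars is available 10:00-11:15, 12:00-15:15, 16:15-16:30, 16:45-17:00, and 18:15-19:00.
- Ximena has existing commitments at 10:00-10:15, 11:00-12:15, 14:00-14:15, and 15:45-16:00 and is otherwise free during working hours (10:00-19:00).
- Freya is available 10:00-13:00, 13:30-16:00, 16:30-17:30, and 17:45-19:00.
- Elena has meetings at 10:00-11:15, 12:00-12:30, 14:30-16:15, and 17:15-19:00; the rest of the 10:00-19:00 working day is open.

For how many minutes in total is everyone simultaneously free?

60 minutes

Bob free within 10:00–19:00: 10:00–10:30, 11:30–12:30, 12:45–13:45, 14:15–14:45, 15:30–19:00.
Ximena free within 10:00–19:00: 10:15–11:00, 12:15–14:00, 14:15–15:45, 16:00–19:00.
Elena free within 10:00–19:00: 11:15–12:00, 12:30–14:30, 16:15–17:15.
Bob ∩ Lars: 10:00–10:30, 12:00–12:30, 12:45–13:45, 14:15–14:45, 16:15–16:30, 16:45–17:00, 18:15–19:00.
Bob ∩ Lars ∩ Ximena: 10:15–10:30, 12:15–12:30, 12:45–13:45, 14:15–14:45, 16:15–16:30, 16:45–17:00, 18:15–19:00.
Bob ∩ Lars ∩ Ximena ∩ Freya: 10:15–10:30, 12:15–12:30, 12:45–13:00, 13:30–13:45, 14:15–14:45, 16:45–17:00, 18:15–19:00.
Bob ∩ Lars ∩ Ximena ∩ Freya ∩ Elena: 12:45–13:00, 13:30–13:45, 14:15–14:30, 16:45–17:00.
Total common minutes: 15 + 15 + 15 + 15 = 60.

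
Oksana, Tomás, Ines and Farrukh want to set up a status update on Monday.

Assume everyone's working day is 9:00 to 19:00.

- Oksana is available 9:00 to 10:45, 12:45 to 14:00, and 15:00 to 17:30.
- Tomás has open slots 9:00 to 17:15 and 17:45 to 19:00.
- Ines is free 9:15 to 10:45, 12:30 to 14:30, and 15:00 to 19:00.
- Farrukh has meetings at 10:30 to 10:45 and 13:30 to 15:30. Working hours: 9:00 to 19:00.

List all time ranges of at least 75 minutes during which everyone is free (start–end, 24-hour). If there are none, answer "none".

09:15–10:30, 15:30–17:15

Farrukh free within 09:00–19:00: 09:00–10:30, 10:45–13:30, 15:30–19:00.
Oksana ∩ Tomás: 09:00–10:45, 12:45–14:00, 15:00–17:15.
Oksana ∩ Tomás ∩ Ines: 09:15–10:45, 12:45–14:00, 15:00–17:15.
Oksana ∩ Tomás ∩ Ines ∩ Farrukh: 09:15–10:30, 12:45–13:30, 15:30–17:15.
Windows ≥ 75 min: 09:15–10:30, 15:30–17:15.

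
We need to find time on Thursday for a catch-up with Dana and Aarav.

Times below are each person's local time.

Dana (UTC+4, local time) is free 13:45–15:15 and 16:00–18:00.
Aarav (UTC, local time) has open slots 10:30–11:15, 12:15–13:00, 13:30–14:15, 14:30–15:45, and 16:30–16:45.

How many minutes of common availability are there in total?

Dana → UTC: 09:45–11:15, 12:00–14:00.
Aarav → UTC: 10:30–11:15, 12:15–13:00, 13:30–14:15, 14:30–15:45, 16:30–16:45.
Dana ∩ Aarav: 10:30–11:15, 12:15–13:00, 13:30–14:00.
Total common minutes: 45 + 45 + 30 = 120.

120 minutes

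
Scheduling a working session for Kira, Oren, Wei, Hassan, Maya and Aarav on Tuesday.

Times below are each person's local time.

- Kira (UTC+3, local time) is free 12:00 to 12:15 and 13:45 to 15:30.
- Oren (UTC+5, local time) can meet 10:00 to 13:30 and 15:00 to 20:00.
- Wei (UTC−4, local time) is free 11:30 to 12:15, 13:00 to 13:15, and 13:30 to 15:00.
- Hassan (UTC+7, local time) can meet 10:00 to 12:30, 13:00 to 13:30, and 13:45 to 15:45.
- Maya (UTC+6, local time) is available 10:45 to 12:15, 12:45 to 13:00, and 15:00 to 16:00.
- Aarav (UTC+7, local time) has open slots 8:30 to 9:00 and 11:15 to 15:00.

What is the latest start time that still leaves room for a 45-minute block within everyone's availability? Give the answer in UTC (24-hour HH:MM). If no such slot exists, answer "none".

none

Kira → UTC: 09:00–09:15, 10:45–12:30.
Oren → UTC: 05:00–08:30, 10:00–15:00.
Wei → UTC: 15:30–16:15, 17:00–17:15, 17:30–19:00.
Hassan → UTC: 03:00–05:30, 06:00–06:30, 06:45–08:45.
Maya → UTC: 04:45–06:15, 06:45–07:00, 09:00–10:00.
Aarav → UTC: 01:30–02:00, 04:15–08:00.
Kira ∩ Oren: 10:45–12:30.
Kira ∩ Oren ∩ Wei: (none).
Kira ∩ Oren ∩ Wei ∩ Hassan: (none).
Kira ∩ Oren ∩ Wei ∩ Hassan ∩ Maya: (none).
Kira ∩ Oren ∩ Wei ∩ Hassan ∩ Maya ∩ Aarav: (none).
Windows ≥ 45 min: (none).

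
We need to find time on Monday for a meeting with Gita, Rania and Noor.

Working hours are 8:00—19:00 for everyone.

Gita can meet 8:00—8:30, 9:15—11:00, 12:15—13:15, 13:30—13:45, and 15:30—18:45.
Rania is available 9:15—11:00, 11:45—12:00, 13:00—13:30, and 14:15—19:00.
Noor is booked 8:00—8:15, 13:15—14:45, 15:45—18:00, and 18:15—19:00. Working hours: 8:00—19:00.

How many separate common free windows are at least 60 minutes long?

1

Noor free within 08:00–19:00: 08:15–13:15, 14:45–15:45, 18:00–18:15.
Gita ∩ Rania: 09:15–11:00, 13:00–13:15, 15:30–18:45.
Gita ∩ Rania ∩ Noor: 09:15–11:00, 13:00–13:15, 15:30–15:45, 18:00–18:15.
Windows ≥ 60 min: 09:15–11:00.
That's 1 window.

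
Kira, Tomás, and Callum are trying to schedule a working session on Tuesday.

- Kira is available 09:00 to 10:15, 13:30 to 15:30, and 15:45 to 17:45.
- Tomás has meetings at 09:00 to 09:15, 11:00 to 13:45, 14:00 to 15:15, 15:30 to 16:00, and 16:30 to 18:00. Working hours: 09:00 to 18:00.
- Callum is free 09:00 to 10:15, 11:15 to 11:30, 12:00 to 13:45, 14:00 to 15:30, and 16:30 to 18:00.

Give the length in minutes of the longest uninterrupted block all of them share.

Tomás free within 09:00–18:00: 09:15–11:00, 13:45–14:00, 15:15–15:30, 16:00–16:30.
Kira ∩ Tomás: 09:15–10:15, 13:45–14:00, 15:15–15:30, 16:00–16:30.
Kira ∩ Tomás ∩ Callum: 09:15–10:15, 15:15–15:30.
Common window lengths: 60, 15 min; longest is 60.

60 minutes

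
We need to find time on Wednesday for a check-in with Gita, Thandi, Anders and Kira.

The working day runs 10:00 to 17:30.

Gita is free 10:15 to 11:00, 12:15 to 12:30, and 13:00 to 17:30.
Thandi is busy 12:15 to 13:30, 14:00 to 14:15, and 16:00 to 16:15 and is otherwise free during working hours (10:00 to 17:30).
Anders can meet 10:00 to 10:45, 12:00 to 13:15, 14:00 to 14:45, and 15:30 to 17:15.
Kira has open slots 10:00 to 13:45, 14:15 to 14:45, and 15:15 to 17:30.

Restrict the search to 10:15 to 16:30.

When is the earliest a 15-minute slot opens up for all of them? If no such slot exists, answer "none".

10:15

Thandi free within 10:00–17:30: 10:00–12:15, 13:30–14:00, 14:15–16:00, 16:15–17:30.
Gita ∩ Thandi: 10:15–11:00, 13:30–14:00, 14:15–16:00, 16:15–17:30.
Gita ∩ Thandi ∩ Anders: 10:15–10:45, 14:15–14:45, 15:30–16:00, 16:15–17:15.
Gita ∩ Thandi ∩ Anders ∩ Kira: 10:15–10:45, 14:15–14:45, 15:30–16:00, 16:15–17:15.
Restricted to 10:15–16:30: 10:15–10:45, 14:15–14:45, 15:30–16:00, 16:15–16:30.
Windows ≥ 15 min: 10:15–10:45, 14:15–14:45, 15:30–16:00, 16:15–16:30.
Earliest such window starts at 10:15.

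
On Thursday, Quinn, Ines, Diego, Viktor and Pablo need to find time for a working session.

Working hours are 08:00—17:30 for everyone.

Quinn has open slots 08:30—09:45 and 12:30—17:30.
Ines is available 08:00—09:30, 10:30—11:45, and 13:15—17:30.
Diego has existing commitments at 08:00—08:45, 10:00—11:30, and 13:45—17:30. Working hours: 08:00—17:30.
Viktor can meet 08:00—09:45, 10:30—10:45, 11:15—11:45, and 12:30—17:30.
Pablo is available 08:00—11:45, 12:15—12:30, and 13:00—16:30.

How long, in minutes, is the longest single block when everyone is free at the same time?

45 minutes

Diego free within 08:00–17:30: 08:45–10:00, 11:30–13:45.
Quinn ∩ Ines: 08:30–09:30, 13:15–17:30.
Quinn ∩ Ines ∩ Diego: 08:45–09:30, 13:15–13:45.
Quinn ∩ Ines ∩ Diego ∩ Viktor: 08:45–09:30, 13:15–13:45.
Quinn ∩ Ines ∩ Diego ∩ Viktor ∩ Pablo: 08:45–09:30, 13:15–13:45.
Common window lengths: 45, 30 min; longest is 45.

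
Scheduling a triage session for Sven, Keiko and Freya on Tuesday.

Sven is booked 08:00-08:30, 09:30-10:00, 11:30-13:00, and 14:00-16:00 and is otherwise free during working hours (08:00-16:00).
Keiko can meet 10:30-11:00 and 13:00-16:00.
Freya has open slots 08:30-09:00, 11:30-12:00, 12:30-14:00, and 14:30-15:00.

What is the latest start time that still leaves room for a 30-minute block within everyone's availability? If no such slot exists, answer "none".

13:30

Sven free within 08:00–16:00: 08:30–09:30, 10:00–11:30, 13:00–14:00.
Sven ∩ Keiko: 10:30–11:00, 13:00–14:00.
Sven ∩ Keiko ∩ Freya: 13:00–14:00.
Windows ≥ 30 min: 13:00–14:00.
Latest start in the last window 13:00–14:00 is 14:00 − 30 min = 13:30.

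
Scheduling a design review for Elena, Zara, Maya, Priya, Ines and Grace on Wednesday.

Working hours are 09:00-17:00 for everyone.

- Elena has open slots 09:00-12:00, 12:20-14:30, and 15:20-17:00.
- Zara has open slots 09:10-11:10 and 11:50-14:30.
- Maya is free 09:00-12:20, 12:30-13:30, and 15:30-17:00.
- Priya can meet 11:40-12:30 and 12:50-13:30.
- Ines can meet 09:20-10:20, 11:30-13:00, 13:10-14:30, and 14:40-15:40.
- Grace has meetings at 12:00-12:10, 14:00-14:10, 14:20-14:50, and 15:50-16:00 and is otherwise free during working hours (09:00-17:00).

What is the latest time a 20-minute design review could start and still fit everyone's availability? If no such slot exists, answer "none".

Grace free within 09:00–17:00: 09:00–12:00, 12:10–14:00, 14:10–14:20, 14:50–15:50, 16:00–17:00.
Elena ∩ Zara: 09:10–11:10, 11:50–12:00, 12:20–14:30.
Elena ∩ Zara ∩ Maya: 09:10–11:10, 11:50–12:00, 12:30–13:30.
Elena ∩ Zara ∩ Maya ∩ Priya: 11:50–12:00, 12:50–13:30.
Elena ∩ Zara ∩ Maya ∩ Priya ∩ Ines: 11:50–12:00, 12:50–13:00, 13:10–13:30.
Elena ∩ Zara ∩ Maya ∩ Priya ∩ Ines ∩ Grace: 11:50–12:00, 12:50–13:00, 13:10–13:30.
Windows ≥ 20 min: 13:10–13:30.
Latest start in the last window 13:10–13:30 is 13:30 − 20 min = 13:10.

13:10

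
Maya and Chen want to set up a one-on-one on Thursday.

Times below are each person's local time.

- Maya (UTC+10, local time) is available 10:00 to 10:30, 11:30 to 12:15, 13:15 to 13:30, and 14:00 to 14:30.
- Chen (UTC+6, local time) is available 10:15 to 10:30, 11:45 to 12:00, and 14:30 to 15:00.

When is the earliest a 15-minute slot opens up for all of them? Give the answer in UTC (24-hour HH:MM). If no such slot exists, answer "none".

Maya → UTC: 00:00–00:30, 01:30–02:15, 03:15–03:30, 04:00–04:30.
Chen → UTC: 04:15–04:30, 05:45–06:00, 08:30–09:00.
Maya ∩ Chen: 04:15–04:30.
Windows ≥ 15 min: 04:15–04:30.
Earliest such window starts at 04:15.

04:15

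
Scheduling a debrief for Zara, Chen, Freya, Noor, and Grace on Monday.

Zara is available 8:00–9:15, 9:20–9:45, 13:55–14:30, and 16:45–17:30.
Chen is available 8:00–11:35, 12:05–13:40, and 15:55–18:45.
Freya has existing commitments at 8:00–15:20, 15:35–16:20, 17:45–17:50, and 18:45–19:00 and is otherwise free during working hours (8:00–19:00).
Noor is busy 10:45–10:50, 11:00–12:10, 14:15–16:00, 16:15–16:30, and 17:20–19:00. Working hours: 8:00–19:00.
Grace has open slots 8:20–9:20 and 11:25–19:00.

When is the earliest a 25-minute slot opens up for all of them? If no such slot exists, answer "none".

16:45

Freya free within 08:00–19:00: 15:20–15:35, 16:20–17:45, 17:50–18:45.
Noor free within 08:00–19:00: 08:00–10:45, 10:50–11:00, 12:10–14:15, 16:00–16:15, 16:30–17:20.
Zara ∩ Chen: 08:00–09:15, 09:20–09:45, 16:45–17:30.
Zara ∩ Chen ∩ Freya: 16:45–17:30.
Zara ∩ Chen ∩ Freya ∩ Noor: 16:45–17:20.
Zara ∩ Chen ∩ Freya ∩ Noor ∩ Grace: 16:45–17:20.
Windows ≥ 25 min: 16:45–17:20.
Earliest such window starts at 16:45.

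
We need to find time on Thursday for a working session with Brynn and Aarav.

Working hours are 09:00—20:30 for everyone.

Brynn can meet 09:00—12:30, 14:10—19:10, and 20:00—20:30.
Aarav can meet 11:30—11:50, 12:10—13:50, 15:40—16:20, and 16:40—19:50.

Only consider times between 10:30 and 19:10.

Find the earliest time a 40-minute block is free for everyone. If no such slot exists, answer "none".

Brynn ∩ Aarav: 11:30–11:50, 12:10–12:30, 15:40–16:20, 16:40–19:10.
Restricted to 10:30–19:10: 11:30–11:50, 12:10–12:30, 15:40–16:20, 16:40–19:10.
Windows ≥ 40 min: 15:40–16:20, 16:40–19:10.
Earliest such window starts at 15:40.

15:40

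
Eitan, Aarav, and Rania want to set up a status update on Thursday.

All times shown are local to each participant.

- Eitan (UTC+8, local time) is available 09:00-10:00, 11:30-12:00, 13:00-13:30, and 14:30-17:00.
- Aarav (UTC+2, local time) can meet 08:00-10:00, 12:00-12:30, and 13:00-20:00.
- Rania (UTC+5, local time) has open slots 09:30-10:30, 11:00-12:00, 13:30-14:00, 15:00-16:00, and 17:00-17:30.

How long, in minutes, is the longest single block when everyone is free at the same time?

30 minutes

Eitan → UTC: 01:00–02:00, 03:30–04:00, 05:00–05:30, 06:30–09:00.
Aarav → UTC: 06:00–08:00, 10:00–10:30, 11:00–18:00.
Rania → UTC: 04:30–05:30, 06:00–07:00, 08:30–09:00, 10:00–11:00, 12:00–12:30.
Eitan ∩ Aarav: 06:30–08:00.
Eitan ∩ Aarav ∩ Rania: 06:30–07:00.
Single common window of 30 minutes.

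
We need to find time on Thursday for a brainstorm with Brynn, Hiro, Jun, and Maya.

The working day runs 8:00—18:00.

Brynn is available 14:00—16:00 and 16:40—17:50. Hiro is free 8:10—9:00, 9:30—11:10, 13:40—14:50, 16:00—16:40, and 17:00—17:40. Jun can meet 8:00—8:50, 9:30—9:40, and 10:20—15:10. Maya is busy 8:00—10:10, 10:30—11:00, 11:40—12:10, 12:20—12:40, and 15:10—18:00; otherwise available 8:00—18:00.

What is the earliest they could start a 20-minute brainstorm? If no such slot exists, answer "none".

14:00

Maya free within 08:00–18:00: 10:10–10:30, 11:00–11:40, 12:10–12:20, 12:40–15:10.
Brynn ∩ Hiro: 14:00–14:50, 17:00–17:40.
Brynn ∩ Hiro ∩ Jun: 14:00–14:50.
Brynn ∩ Hiro ∩ Jun ∩ Maya: 14:00–14:50.
Windows ≥ 20 min: 14:00–14:50.
Earliest such window starts at 14:00.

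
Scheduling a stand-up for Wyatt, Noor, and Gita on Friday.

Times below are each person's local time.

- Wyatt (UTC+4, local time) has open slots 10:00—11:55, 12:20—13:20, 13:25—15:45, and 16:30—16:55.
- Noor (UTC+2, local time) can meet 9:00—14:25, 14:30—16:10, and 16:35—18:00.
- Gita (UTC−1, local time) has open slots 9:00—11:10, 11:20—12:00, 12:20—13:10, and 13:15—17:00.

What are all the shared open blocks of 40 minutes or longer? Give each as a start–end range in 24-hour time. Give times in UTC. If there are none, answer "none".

10:00–11:45

Wyatt → UTC: 06:00–07:55, 08:20–09:20, 09:25–11:45, 12:30–12:55.
Noor → UTC: 07:00–12:25, 12:30–14:10, 14:35–16:00.
Gita → UTC: 10:00–12:10, 12:20–13:00, 13:20–14:10, 14:15–18:00.
Wyatt ∩ Noor: 07:00–07:55, 08:20–09:20, 09:25–11:45, 12:30–12:55.
Wyatt ∩ Noor ∩ Gita: 10:00–11:45, 12:30–12:55.
Windows ≥ 40 min: 10:00–11:45.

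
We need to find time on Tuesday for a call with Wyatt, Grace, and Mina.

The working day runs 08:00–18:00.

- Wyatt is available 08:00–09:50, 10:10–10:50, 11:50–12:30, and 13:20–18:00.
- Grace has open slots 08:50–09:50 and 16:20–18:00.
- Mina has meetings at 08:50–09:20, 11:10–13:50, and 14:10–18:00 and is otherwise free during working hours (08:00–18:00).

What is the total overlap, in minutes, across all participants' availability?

Mina free within 08:00–18:00: 08:00–08:50, 09:20–11:10, 13:50–14:10.
Wyatt ∩ Grace: 08:50–09:50, 16:20–18:00.
Wyatt ∩ Grace ∩ Mina: 09:20–09:50.
Total common minutes: 30.

30 minutes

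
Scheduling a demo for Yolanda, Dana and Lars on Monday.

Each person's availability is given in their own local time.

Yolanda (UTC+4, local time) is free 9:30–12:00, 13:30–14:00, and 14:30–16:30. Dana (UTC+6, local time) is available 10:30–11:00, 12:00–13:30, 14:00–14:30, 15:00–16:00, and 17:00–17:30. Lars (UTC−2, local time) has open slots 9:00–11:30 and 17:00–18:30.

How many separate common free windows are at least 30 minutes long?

1

Yolanda → UTC: 05:30–08:00, 09:30–10:00, 10:30–12:30.
Dana → UTC: 04:30–05:00, 06:00–07:30, 08:00–08:30, 09:00–10:00, 11:00–11:30.
Lars → UTC: 11:00–13:30, 19:00–20:30.
Yolanda ∩ Dana: 06:00–07:30, 09:30–10:00, 11:00–11:30.
Yolanda ∩ Dana ∩ Lars: 11:00–11:30.
Windows ≥ 30 min: 11:00–11:30.
That's 1 window.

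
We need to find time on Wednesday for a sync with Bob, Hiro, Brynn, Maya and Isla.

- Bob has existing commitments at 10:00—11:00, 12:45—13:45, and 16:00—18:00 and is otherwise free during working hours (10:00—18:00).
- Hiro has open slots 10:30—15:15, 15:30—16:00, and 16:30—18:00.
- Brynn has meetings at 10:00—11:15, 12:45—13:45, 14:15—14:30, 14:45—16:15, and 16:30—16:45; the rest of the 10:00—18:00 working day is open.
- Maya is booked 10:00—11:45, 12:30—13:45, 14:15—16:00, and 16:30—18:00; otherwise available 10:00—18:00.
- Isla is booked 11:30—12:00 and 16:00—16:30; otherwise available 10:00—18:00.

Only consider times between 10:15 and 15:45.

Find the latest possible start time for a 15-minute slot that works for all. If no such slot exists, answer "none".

14:00

Bob free within 10:00–18:00: 11:00–12:45, 13:45–16:00.
Brynn free within 10:00–18:00: 11:15–12:45, 13:45–14:15, 14:30–14:45, 16:15–16:30, 16:45–18:00.
Maya free within 10:00–18:00: 11:45–12:30, 13:45–14:15, 16:00–16:30.
Isla free within 10:00–18:00: 10:00–11:30, 12:00–16:00, 16:30–18:00.
Bob ∩ Hiro: 11:00–12:45, 13:45–15:15, 15:30–16:00.
Bob ∩ Hiro ∩ Brynn: 11:15–12:45, 13:45–14:15, 14:30–14:45.
Bob ∩ Hiro ∩ Brynn ∩ Maya: 11:45–12:30, 13:45–14:15.
Bob ∩ Hiro ∩ Brynn ∩ Maya ∩ Isla: 12:00–12:30, 13:45–14:15.
Restricted to 10:15–15:45: 12:00–12:30, 13:45–14:15.
Windows ≥ 15 min: 12:00–12:30, 13:45–14:15.
Latest start in the last window 13:45–14:15 is 14:15 − 15 min = 14:00.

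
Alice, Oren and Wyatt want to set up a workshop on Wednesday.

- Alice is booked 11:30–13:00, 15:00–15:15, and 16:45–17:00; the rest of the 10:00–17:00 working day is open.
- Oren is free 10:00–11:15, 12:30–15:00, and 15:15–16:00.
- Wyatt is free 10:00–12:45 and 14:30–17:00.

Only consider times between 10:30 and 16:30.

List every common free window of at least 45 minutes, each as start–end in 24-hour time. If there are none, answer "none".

10:30–11:15, 15:15–16:00

Alice free within 10:00–17:00: 10:00–11:30, 13:00–15:00, 15:15–16:45.
Alice ∩ Oren: 10:00–11:15, 13:00–15:00, 15:15–16:00.
Alice ∩ Oren ∩ Wyatt: 10:00–11:15, 14:30–15:00, 15:15–16:00.
Restricted to 10:30–16:30: 10:30–11:15, 14:30–15:00, 15:15–16:00.
Windows ≥ 45 min: 10:30–11:15, 15:15–16:00.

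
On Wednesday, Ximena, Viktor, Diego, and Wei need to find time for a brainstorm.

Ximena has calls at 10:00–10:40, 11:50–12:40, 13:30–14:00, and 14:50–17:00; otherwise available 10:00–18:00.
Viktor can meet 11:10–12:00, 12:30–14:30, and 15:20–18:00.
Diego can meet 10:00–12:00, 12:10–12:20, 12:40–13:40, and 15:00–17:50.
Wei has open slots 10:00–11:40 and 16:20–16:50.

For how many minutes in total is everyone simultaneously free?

Ximena free within 10:00–18:00: 10:40–11:50, 12:40–13:30, 14:00–14:50, 17:00–18:00.
Ximena ∩ Viktor: 11:10–11:50, 12:40–13:30, 14:00–14:30, 17:00–18:00.
Ximena ∩ Viktor ∩ Diego: 11:10–11:50, 12:40–13:30, 17:00–17:50.
Ximena ∩ Viktor ∩ Diego ∩ Wei: 11:10–11:40.
Total common minutes: 30.

30 minutes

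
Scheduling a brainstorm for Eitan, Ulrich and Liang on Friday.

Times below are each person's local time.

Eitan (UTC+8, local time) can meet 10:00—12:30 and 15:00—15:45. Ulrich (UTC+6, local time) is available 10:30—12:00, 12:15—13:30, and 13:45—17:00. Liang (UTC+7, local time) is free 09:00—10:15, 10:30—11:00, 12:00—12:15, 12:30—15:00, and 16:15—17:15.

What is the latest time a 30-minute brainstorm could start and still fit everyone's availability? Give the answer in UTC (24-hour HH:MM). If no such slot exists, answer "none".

07:00

Eitan → UTC: 02:00–04:30, 07:00–07:45.
Ulrich → UTC: 04:30–06:00, 06:15–07:30, 07:45–11:00.
Liang → UTC: 02:00–03:15, 03:30–04:00, 05:00–05:15, 05:30–08:00, 09:15–10:15.
Eitan ∩ Ulrich: 07:00–07:30.
Eitan ∩ Ulrich ∩ Liang: 07:00–07:30.
Windows ≥ 30 min: 07:00–07:30.
Latest start in the last window 07:00–07:30 is 07:30 − 30 min = 07:00.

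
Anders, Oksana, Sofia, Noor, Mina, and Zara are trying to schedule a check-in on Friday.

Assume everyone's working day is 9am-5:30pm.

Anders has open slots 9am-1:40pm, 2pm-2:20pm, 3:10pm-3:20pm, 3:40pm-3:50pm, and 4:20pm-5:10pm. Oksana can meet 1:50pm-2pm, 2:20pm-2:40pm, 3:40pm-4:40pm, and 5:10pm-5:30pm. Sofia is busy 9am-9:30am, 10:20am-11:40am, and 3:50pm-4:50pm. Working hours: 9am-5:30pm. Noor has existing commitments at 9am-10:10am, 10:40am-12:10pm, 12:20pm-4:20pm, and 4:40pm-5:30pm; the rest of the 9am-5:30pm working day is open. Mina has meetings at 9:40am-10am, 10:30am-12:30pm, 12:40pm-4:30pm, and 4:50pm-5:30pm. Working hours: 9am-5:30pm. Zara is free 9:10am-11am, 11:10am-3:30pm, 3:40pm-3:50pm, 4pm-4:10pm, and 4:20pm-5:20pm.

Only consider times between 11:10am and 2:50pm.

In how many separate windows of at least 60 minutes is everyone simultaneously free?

Sofia free within 09:00–17:30: 09:30–10:20, 11:40–15:50, 16:50–17:30.
Noor free within 09:00–17:30: 10:10–10:40, 12:10–12:20, 16:20–16:40.
Mina free within 09:00–17:30: 09:00–09:40, 10:00–10:30, 12:30–12:40, 16:30–16:50.
Anders ∩ Oksana: 15:40–15:50, 16:20–16:40.
Anders ∩ Oksana ∩ Sofia: 15:40–15:50.
Anders ∩ Oksana ∩ Sofia ∩ Noor: (none).
Anders ∩ Oksana ∩ Sofia ∩ Noor ∩ Mina: (none).
Anders ∩ Oksana ∩ Sofia ∩ Noor ∩ Mina ∩ Zara: (none).
Restricted to 11:10–14:50: (none).
Windows ≥ 60 min: (none).
That's 0 windows.

0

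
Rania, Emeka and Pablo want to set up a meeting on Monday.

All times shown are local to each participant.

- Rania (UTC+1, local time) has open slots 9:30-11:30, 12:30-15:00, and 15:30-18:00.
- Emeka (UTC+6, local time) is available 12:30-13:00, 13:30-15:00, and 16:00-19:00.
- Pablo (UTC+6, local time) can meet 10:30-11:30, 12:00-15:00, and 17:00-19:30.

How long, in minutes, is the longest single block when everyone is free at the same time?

Rania → UTC: 08:30–10:30, 11:30–14:00, 14:30–17:00.
Emeka → UTC: 06:30–07:00, 07:30–09:00, 10:00–13:00.
Pablo → UTC: 04:30–05:30, 06:00–09:00, 11:00–13:30.
Rania ∩ Emeka: 08:30–09:00, 10:00–10:30, 11:30–13:00.
Rania ∩ Emeka ∩ Pablo: 08:30–09:00, 11:30–13:00.
Common window lengths: 30, 90 min; longest is 90.

90 minutes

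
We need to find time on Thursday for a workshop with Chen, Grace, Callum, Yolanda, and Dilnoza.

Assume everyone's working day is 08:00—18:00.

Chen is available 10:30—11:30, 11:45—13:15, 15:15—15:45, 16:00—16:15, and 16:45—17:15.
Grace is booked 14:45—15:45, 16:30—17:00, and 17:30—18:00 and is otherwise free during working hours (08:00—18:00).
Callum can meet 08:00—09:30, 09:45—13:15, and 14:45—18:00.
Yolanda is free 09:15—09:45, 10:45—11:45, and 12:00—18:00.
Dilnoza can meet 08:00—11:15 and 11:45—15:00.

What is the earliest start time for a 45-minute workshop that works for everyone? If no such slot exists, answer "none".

Grace free within 08:00–18:00: 08:00–14:45, 15:45–16:30, 17:00–17:30.
Chen ∩ Grace: 10:30–11:30, 11:45–13:15, 16:00–16:15, 17:00–17:15.
Chen ∩ Grace ∩ Callum: 10:30–11:30, 11:45–13:15, 16:00–16:15, 17:00–17:15.
Chen ∩ Grace ∩ Callum ∩ Yolanda: 10:45–11:30, 12:00–13:15, 16:00–16:15, 17:00–17:15.
Chen ∩ Grace ∩ Callum ∩ Yolanda ∩ Dilnoza: 10:45–11:15, 12:00–13:15.
Windows ≥ 45 min: 12:00–13:15.
Earliest such window starts at 12:00.

12:00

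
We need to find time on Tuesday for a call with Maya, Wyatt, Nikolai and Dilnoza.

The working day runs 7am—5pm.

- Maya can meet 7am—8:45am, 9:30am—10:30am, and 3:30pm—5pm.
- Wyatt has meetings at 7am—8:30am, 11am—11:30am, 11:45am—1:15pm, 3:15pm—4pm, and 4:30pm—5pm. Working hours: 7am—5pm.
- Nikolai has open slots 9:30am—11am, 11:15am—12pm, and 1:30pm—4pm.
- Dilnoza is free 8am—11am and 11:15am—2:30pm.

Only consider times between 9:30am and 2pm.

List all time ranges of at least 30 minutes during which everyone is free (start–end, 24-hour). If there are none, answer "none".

09:30–10:30

Wyatt free within 07:00–17:00: 08:30–11:00, 11:30–11:45, 13:15–15:15, 16:00–16:30.
Maya ∩ Wyatt: 08:30–08:45, 09:30–10:30, 16:00–16:30.
Maya ∩ Wyatt ∩ Nikolai: 09:30–10:30.
Maya ∩ Wyatt ∩ Nikolai ∩ Dilnoza: 09:30–10:30.
Restricted to 09:30–14:00: 09:30–10:30.
Windows ≥ 30 min: 09:30–10:30.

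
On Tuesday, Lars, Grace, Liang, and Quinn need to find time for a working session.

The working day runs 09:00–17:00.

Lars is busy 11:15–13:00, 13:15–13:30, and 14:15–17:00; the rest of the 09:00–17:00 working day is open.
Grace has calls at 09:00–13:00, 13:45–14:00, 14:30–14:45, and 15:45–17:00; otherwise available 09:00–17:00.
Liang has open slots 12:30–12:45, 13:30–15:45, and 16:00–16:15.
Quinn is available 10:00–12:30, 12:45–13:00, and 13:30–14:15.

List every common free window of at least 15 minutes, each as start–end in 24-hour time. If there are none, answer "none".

Lars free within 09:00–17:00: 09:00–11:15, 13:00–13:15, 13:30–14:15.
Grace free within 09:00–17:00: 13:00–13:45, 14:00–14:30, 14:45–15:45.
Lars ∩ Grace: 13:00–13:15, 13:30–13:45, 14:00–14:15.
Lars ∩ Grace ∩ Liang: 13:30–13:45, 14:00–14:15.
Lars ∩ Grace ∩ Liang ∩ Quinn: 13:30–13:45, 14:00–14:15.
Windows ≥ 15 min: 13:30–13:45, 14:00–14:15.

13:30–13:45, 14:00–14:15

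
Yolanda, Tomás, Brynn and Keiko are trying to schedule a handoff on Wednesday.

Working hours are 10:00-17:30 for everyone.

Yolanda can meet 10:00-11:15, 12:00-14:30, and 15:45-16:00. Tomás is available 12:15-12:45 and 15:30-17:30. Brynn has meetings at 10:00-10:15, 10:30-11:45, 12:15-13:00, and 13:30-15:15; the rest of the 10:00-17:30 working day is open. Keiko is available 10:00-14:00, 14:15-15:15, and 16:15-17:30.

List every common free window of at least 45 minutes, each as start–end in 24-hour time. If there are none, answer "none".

none

Brynn free within 10:00–17:30: 10:15–10:30, 11:45–12:15, 13:00–13:30, 15:15–17:30.
Yolanda ∩ Tomás: 12:15–12:45, 15:45–16:00.
Yolanda ∩ Tomás ∩ Brynn: 15:45–16:00.
Yolanda ∩ Tomás ∩ Brynn ∩ Keiko: (none).
Windows ≥ 45 min: (none).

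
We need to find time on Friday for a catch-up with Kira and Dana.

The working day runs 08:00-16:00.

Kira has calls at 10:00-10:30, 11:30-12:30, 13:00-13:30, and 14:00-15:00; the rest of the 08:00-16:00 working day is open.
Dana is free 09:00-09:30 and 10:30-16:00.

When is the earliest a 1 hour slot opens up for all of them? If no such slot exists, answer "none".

Kira free within 08:00–16:00: 08:00–10:00, 10:30–11:30, 12:30–13:00, 13:30–14:00, 15:00–16:00.
Kira ∩ Dana: 09:00–09:30, 10:30–11:30, 12:30–13:00, 13:30–14:00, 15:00–16:00.
Windows ≥ 60 min: 10:30–11:30, 15:00–16:00.
Earliest such window starts at 10:30.

10:30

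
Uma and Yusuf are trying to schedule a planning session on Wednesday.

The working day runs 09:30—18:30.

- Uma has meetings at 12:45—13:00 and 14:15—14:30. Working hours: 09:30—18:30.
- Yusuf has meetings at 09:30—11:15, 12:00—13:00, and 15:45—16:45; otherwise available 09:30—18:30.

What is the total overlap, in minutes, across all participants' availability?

300 minutes

Uma free within 09:30–18:30: 09:30–12:45, 13:00–14:15, 14:30–18:30.
Yusuf free within 09:30–18:30: 11:15–12:00, 13:00–15:45, 16:45–18:30.
Uma ∩ Yusuf: 11:15–12:00, 13:00–14:15, 14:30–15:45, 16:45–18:30.
Total common minutes: 45 + 75 + 75 + 105 = 300.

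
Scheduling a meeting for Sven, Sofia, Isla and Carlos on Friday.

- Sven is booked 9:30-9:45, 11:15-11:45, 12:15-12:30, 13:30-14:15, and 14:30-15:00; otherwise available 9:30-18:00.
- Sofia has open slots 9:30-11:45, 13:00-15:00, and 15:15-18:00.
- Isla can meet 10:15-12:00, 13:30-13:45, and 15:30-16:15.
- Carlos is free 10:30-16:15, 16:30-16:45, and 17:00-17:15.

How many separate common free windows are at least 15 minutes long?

2

Sven free within 09:30–18:00: 09:45–11:15, 11:45–12:15, 12:30–13:30, 14:15–14:30, 15:00–18:00.
Sven ∩ Sofia: 09:45–11:15, 13:00–13:30, 14:15–14:30, 15:15–18:00.
Sven ∩ Sofia ∩ Isla: 10:15–11:15, 15:30–16:15.
Sven ∩ Sofia ∩ Isla ∩ Carlos: 10:30–11:15, 15:30–16:15.
Windows ≥ 15 min: 10:30–11:15, 15:30–16:15.
That's 2 windows.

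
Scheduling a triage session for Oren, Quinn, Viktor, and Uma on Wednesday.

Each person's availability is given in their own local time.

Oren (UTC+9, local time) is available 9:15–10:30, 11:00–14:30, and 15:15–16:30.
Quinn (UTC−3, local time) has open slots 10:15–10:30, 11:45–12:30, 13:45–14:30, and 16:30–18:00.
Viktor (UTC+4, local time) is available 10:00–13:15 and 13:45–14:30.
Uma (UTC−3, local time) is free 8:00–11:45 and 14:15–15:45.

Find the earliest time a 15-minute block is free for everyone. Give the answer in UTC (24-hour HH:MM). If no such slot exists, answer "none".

none

Oren → UTC: 00:15–01:30, 02:00–05:30, 06:15–07:30.
Quinn → UTC: 13:15–13:30, 14:45–15:30, 16:45–17:30, 19:30–21:00.
Viktor → UTC: 06:00–09:15, 09:45–10:30.
Uma → UTC: 11:00–14:45, 17:15–18:45.
Oren ∩ Quinn: (none).
Oren ∩ Quinn ∩ Viktor: (none).
Oren ∩ Quinn ∩ Viktor ∩ Uma: (none).
Windows ≥ 15 min: (none).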